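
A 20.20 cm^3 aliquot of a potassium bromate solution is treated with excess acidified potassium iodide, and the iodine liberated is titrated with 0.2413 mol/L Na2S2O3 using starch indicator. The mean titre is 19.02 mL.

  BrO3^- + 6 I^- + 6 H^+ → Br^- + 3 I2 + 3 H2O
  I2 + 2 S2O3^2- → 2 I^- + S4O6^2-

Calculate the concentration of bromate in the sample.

n(S2O3^2-) = 0.01902 × 0.2413 = 4.590 × 10^-3 mol
n(I2) = n(S2O3^2-)/2 = 2.295 × 10^-3 mol
From the 1:3 ratio, n(BrO3^-) in the aliquot = 1/3 × 2.295 × 10^-3 = 7.649 × 10^-4 mol
[BrO3^-] = 7.649 × 10^-4 / 0.02020 = 0.03787 mol/L

0.03787 mol/L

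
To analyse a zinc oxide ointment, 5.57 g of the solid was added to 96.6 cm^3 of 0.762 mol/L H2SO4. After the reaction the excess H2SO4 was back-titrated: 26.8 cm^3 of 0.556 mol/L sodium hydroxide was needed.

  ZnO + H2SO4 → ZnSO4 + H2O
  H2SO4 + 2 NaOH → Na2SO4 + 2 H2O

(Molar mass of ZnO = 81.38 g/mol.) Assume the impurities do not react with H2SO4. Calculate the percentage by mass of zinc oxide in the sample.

96.7 %

n(H2SO4) added = 0.0966 × 0.762 = 0.0736 mol
n(NaOH) used in back-titration = 0.0268 × 0.556 = 0.0149 mol
From the 1:2 ratio, n(H2SO4) left over = 1/2 × 0.0149 = 7.45 × 10^-3 mol
n(H2SO4) consumed by analyte = 0.0736 − 7.45 × 10^-3 = 0.0662 mol
n(ZnO) = 0.0662 mol (1:1 ratio)
mass of ZnO = 0.0662 × 81.38 = 5.38 g
% ZnO = 5.38 / 5.57 × 100 = 96.7 %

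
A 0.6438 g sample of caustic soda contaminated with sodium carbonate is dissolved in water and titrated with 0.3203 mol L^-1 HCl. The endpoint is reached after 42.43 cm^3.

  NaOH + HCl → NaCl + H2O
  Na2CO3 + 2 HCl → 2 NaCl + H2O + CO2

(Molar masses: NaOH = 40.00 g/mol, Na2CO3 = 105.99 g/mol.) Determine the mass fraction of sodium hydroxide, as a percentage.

36.54 %

n(HCl) = 0.04243 × 0.3203 = 0.01359 mol
Let x = n(NaOH), y = n(Na2CO3).
Titrant: 1x + 2y = 0.01359;  mass: 40.00x + 105.99y = 0.6438
Solving, x = 5.881 × 10^-3 mol, y = 3.855 × 10^-3 mol
mass of NaOH = 5.881 × 10^-3 × 40.00 = 0.2352 g
% NaOH = 0.2352 / 0.6438 × 100 = 36.54 %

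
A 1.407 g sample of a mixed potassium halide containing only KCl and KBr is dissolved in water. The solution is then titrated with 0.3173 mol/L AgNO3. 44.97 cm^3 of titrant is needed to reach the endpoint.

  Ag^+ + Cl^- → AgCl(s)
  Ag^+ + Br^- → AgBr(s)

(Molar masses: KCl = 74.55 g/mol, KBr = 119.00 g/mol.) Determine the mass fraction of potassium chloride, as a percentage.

34.69 %

n(AgNO3) = 0.04497 × 0.3173 = 0.01427 mol
Let x = n(KCl), y = n(KBr).
Titrant: 1x + 1y = 0.01427;  mass: 74.55x + 119.00y = 1.407
Solving, x = 6.547 × 10^-3 mol, y = 7.722 × 10^-3 mol
mass of KCl = 6.547 × 10^-3 × 74.55 = 0.4881 g
% KCl = 0.4881 / 1.407 × 100 = 34.69 %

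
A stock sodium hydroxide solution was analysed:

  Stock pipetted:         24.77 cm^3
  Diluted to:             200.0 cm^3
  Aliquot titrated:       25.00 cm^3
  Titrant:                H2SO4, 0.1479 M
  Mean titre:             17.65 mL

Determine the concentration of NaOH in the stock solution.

2 NaOH + H2SO4 → Na2SO4 + 2 H2O
n(H2SO4) = 0.01765 × 0.1479 = 2.610 × 10^-3 mol
From the 2:1 ratio, n(NaOH) in the aliquot = 2/1 × 2.610 × 10^-3 = 5.221 × 10^-3 mol
[NaOH]_dilute = 5.221 × 10^-3 / 0.02500 = 0.2088 mol/L
Dilution factor = 200.0 / 24.77 = 8.074
[NaOH]_stock = 0.2088 × 8.074 = 1.686 mol/L

1.686 M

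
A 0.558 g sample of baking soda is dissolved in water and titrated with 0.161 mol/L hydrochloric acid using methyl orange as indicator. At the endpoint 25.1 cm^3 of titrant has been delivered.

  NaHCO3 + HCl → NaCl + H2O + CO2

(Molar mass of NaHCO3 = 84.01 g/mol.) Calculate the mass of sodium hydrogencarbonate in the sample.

n(HCl) = 0.0251 L × 0.161 mol/L = 4.04 × 10^-3 mol
n(NaHCO3) = 4.04 × 10^-3 mol (1:1 ratio)
mass of NaHCO3 = 4.04 × 10^-3 × 84.01 g/mol = 0.339 g

0.339 g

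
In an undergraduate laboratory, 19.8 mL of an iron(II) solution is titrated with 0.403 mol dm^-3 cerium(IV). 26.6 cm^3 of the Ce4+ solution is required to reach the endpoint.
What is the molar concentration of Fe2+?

0.541 mol/L

Ce^4+ + Fe^2+ → Ce^3+ + Fe^3+
n(Ce4+) = 0.0266 L × 0.403 mol/L = 0.0107 mol
n(Fe2+) = 0.0107 mol (1:1 mole ratio)
[Fe2+] = 0.0107 mol / 0.0198 L = 0.541 mol/L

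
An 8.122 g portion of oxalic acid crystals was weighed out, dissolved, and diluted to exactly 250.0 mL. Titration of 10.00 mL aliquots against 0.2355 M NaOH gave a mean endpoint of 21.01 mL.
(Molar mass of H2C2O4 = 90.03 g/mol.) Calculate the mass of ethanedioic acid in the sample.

5.568 g

H2C2O4 + 2 NaOH → Na2C2O4 + 2 H2O
n(NaOH) per titration = 0.02101 × 0.2355 = 4.948 × 10^-3 mol
From the 1:2 ratio, n(H2C2O4) in each aliquot = 1/2 × 4.948 × 10^-3 = 2.474 × 10^-3 mol
n(H2C2O4) in the whole flask = 2.474 × 10^-3 × 250.0/10.00 = 0.06185 mol
mass of H2C2O4 = 0.06185 × 90.03 = 5.568 g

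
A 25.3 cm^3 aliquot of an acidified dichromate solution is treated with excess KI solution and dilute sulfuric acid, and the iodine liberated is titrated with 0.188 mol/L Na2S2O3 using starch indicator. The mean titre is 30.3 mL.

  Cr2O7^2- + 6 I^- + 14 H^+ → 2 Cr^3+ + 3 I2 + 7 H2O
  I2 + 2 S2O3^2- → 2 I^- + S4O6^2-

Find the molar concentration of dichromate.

n(S2O3^2-) = 0.0303 × 0.188 = 5.70 × 10^-3 mol
n(I2) = n(S2O3^2-)/2 = 2.85 × 10^-3 mol
From the 1:3 ratio, n(Cr2O7^2-) in the aliquot = 1/3 × 2.85 × 10^-3 = 9.49 × 10^-4 mol
[Cr2O7^2-] = 9.49 × 10^-4 / 0.0253 = 0.0375 mol/L

0.0375 mol/L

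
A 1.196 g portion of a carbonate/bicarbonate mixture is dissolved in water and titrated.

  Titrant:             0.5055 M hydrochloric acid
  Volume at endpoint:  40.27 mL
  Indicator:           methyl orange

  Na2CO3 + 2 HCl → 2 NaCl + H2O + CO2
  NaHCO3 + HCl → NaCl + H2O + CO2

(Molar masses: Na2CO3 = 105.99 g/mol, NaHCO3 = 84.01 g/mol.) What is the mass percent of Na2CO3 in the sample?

73.45 %

n(HCl) = 0.04027 × 0.5055 = 0.02036 mol
Let x = n(Na2CO3), y = n(NaHCO3).
Titrant: 2x + 1y = 0.02036;  mass: 105.99x + 84.01y = 1.196
Solving, x = 8.289 × 10^-3 mol, y = 3.779 × 10^-3 mol
mass of Na2CO3 = 8.289 × 10^-3 × 105.99 = 0.8785 g
% Na2CO3 = 0.8785 / 1.196 × 100 = 73.45 %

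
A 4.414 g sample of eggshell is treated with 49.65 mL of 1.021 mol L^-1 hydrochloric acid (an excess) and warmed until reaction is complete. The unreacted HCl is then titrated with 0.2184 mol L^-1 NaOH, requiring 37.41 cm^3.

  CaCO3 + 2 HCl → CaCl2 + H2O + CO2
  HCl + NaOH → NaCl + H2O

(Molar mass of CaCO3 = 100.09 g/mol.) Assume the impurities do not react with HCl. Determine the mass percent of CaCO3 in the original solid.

n(HCl) added = 0.04965 × 1.021 = 0.05069 mol
n(NaOH) used in back-titration = 0.03741 × 0.2184 = 8.170 × 10^-3 mol
n(HCl) left over = 8.170 × 10^-3 mol (1:1 ratio)
n(HCl) consumed by analyte = 0.05069 − 8.170 × 10^-3 = 0.04252 mol
From the 1:2 ratio, n(CaCO3) = 1/2 × 0.04252 = 0.02126 mol
mass of CaCO3 = 0.02126 × 100.09 = 2.128 g
% CaCO3 = 2.128 / 4.414 × 100 = 48.21 %

48.21 %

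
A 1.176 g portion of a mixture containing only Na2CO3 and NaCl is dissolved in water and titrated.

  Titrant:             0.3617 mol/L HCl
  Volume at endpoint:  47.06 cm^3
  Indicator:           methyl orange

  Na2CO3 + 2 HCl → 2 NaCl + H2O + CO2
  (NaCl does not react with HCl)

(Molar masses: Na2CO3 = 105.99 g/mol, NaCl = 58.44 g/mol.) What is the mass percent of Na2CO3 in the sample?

n(HCl) = 0.04706 × 0.3617 = 0.01702 mol
Let x = n(Na2CO3), y = n(NaCl).
Titrant: 2x = 0.01702;  mass: 105.99x + 58.44y = 1.176
Solving, x = 8.511 × 10^-3 mol, y = 4.688 × 10^-3 mol
mass of Na2CO3 = 8.511 × 10^-3 × 105.99 = 0.9021 g
% Na2CO3 = 0.9021 / 1.176 × 100 = 76.71 %

76.71 %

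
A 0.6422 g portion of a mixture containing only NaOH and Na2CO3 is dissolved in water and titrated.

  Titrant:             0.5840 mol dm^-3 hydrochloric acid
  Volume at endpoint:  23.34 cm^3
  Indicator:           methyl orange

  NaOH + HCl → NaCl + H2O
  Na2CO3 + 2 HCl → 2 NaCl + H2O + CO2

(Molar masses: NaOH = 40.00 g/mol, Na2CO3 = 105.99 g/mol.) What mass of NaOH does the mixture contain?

0.2467 g

n(HCl) = 0.02334 × 0.5840 = 0.01363 mol
Let x = n(NaOH), y = n(Na2CO3).
Titrant: 1x + 2y = 0.01363;  mass: 40.00x + 105.99y = 0.6422
Solving, x = 6.168 × 10^-3 mol, y = 3.731 × 10^-3 mol
mass of NaOH = 6.168 × 10^-3 × 40.00 = 0.2467 g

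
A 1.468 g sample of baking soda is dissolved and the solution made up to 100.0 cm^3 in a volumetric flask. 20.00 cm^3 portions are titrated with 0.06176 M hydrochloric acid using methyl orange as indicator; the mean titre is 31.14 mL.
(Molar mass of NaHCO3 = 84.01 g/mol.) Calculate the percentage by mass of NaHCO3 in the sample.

NaHCO3 + HCl → NaCl + H2O + CO2
n(HCl) per titration = 0.03114 × 0.06176 = 1.923 × 10^-3 mol
n(NaHCO3) in each aliquot = 1.923 × 10^-3 mol (1:1 ratio)
n(NaHCO3) in the whole flask = 1.923 × 10^-3 × 100.0/20.00 = 9.616 × 10^-3 mol
mass of NaHCO3 = 9.616 × 10^-3 × 84.01 = 0.8078 g
% NaHCO3 = 0.8078 / 1.468 × 100 = 55.03 %

55.03 %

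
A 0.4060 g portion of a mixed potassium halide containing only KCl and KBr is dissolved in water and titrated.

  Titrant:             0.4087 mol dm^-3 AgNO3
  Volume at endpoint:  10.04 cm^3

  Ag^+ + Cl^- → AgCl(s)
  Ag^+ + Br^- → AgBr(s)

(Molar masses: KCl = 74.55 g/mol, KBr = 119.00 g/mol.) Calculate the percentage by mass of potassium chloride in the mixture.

n(AgNO3) = 0.01004 × 0.4087 = 4.103 × 10^-3 mol
Let x = n(KCl), y = n(KBr).
Titrant: 1x + 1y = 4.103 × 10^-3;  mass: 74.55x + 119.00y = 0.4060
Solving, x = 1.851 × 10^-3 mol, y = 2.252 × 10^-3 mol
mass of KCl = 1.851 × 10^-3 × 74.55 = 0.1380 g
% KCl = 0.1380 / 0.4060 × 100 = 34.00 %

34.00 %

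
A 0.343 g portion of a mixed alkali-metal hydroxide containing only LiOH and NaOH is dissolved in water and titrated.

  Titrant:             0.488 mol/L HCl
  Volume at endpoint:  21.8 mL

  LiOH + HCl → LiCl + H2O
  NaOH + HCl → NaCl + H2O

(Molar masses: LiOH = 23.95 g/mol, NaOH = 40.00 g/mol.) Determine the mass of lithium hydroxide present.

n(HCl) = 0.0218 × 0.488 = 0.0106 mol
Let x = n(LiOH), y = n(NaOH).
Titrant: 1x + 1y = 0.0106;  mass: 23.95x + 40.00y = 0.343
Solving, x = 5.14 × 10^-3 mol, y = 5.50 × 10^-3 mol
mass of LiOH = 5.14 × 10^-3 × 23.95 = 0.123 g

0.123 g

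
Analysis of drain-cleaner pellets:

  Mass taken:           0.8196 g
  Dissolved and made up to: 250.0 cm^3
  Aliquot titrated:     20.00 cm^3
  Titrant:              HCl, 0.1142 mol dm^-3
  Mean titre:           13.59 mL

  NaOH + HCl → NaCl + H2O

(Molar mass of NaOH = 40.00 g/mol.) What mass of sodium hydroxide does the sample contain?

n(HCl) per titration = 0.01359 × 0.1142 = 1.552 × 10^-3 mol
n(NaOH) in each aliquot = 1.552 × 10^-3 mol (1:1 ratio)
n(NaOH) in the whole flask = 1.552 × 10^-3 × 250.0/20.00 = 0.01940 mol
mass of NaOH = 0.01940 × 40.00 = 0.7760 g

0.7760 g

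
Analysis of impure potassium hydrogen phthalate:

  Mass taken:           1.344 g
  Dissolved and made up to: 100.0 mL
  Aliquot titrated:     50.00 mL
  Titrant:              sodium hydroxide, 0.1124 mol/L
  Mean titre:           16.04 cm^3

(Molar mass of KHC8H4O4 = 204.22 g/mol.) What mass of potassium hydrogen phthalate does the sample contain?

KHC8H4O4 + NaOH → KNaC8H4O4 + H2O
n(NaOH) per titration = 0.01604 × 0.1124 = 1.803 × 10^-3 mol
n(KHC8H4O4) in each aliquot = 1.803 × 10^-3 mol (1:1 ratio)
n(KHC8H4O4) in the whole flask = 1.803 × 10^-3 × 100.0/50.00 = 3.606 × 10^-3 mol
mass of KHC8H4O4 = 3.606 × 10^-3 × 204.22 = 0.7364 g

0.7364 g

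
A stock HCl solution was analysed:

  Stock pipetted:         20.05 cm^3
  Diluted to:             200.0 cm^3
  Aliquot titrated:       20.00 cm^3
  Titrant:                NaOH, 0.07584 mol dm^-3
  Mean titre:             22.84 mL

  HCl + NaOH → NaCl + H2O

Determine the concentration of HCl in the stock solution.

n(NaOH) = 0.02284 × 0.07584 = 1.732 × 10^-3 mol
n(HCl) in the aliquot = 1.732 × 10^-3 mol (1:1 ratio)
[HCl]_dilute = 1.732 × 10^-3 / 0.02000 = 0.08661 mol/L
Dilution factor = 200.0 / 20.05 = 9.975
[HCl]_stock = 0.08661 × 9.975 = 0.8639 mol/L

0.8639 mol/L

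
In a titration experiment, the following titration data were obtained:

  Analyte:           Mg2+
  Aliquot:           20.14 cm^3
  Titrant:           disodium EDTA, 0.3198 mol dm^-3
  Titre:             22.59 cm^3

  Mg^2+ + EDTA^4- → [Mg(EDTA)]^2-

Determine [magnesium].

0.3587 mol/L

n(EDTA) = 0.02259 L × 0.3198 mol/L = 7.224 × 10^-3 mol
n(Mg2+) = 7.224 × 10^-3 mol (1:1 mole ratio)
[Mg2+] = 7.224 × 10^-3 mol / 0.02014 L = 0.3587 mol/L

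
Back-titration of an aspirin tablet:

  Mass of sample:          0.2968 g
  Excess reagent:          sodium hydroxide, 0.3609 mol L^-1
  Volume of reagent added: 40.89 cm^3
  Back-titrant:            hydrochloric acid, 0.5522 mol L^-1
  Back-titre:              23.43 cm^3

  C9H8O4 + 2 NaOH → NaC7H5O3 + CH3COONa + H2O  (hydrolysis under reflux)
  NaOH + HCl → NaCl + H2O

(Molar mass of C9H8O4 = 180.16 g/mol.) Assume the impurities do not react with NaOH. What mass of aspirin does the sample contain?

0.1639 g

n(NaOH) added = 0.04089 × 0.3609 = 0.01476 mol
n(HCl) used in back-titration = 0.02343 × 0.5522 = 0.01294 mol
n(NaOH) left over = 0.01294 mol (1:1 ratio)
n(NaOH) consumed by analyte = 0.01476 − 0.01294 = 1.819 × 10^-3 mol
From the 1:2 ratio, n(C9H8O4) = 1/2 × 1.819 × 10^-3 = 9.096 × 10^-4 mol
mass of C9H8O4 = 9.096 × 10^-4 × 180.16 = 0.1639 g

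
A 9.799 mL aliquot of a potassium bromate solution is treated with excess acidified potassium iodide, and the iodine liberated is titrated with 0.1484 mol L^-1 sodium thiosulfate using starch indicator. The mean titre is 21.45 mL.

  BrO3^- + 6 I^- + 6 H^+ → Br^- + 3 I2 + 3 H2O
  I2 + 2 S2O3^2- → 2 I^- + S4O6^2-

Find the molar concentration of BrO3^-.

0.05414 mol/L

n(S2O3^2-) = 0.02145 × 0.1484 = 3.183 × 10^-3 mol
n(I2) = n(S2O3^2-)/2 = 1.592 × 10^-3 mol
From the 1:3 ratio, n(BrO3^-) in the aliquot = 1/3 × 1.592 × 10^-3 = 5.305 × 10^-4 mol
[BrO3^-] = 5.305 × 10^-4 / 0.009799 = 0.05414 mol/L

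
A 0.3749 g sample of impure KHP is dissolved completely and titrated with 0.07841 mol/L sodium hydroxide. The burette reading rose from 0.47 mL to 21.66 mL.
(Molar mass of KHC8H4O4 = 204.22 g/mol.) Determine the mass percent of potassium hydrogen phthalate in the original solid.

KHC8H4O4 + NaOH → KNaC8H4O4 + H2O
n(NaOH) = 0.02119 L × 0.07841 mol/L = 1.662 × 10^-3 mol
n(KHC8H4O4) = 1.662 × 10^-3 mol (1:1 ratio)
mass of KHC8H4O4 = 1.662 × 10^-3 × 204.22 g/mol = 0.3393 g
% KHC8H4O4 = 0.3393 / 0.3749 × 100 = 90.51 %

90.51 %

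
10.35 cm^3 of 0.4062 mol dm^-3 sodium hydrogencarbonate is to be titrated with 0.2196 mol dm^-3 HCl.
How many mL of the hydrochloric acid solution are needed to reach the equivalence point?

NaHCO3 + HCl → NaCl + H2O + CO2
n(NaHCO3) = 0.01035 L × 0.4062 mol/L = 4.204 × 10^-3 mol
n(HCl) = 4.204 × 10^-3 mol (1:1 stoichiometry)
V(HCl) = 4.204 × 10^-3 mol / 0.2196 mol/L = 0.01914 L = 19.14 mL

19.14 mL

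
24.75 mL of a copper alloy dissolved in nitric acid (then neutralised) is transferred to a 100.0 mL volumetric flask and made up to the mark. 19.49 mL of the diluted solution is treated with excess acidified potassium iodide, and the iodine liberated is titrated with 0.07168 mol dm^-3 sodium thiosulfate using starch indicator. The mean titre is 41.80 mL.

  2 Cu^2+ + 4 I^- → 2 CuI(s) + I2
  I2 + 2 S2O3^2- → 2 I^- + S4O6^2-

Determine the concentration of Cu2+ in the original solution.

n(S2O3^2-) = 0.04180 × 0.07168 = 2.996 × 10^-3 mol
n(I2) = n(S2O3^2-)/2 = 1.498 × 10^-3 mol
From the 2:1 ratio, n(Cu2+) in the aliquot = 2/1 × 1.498 × 10^-3 = 2.996 × 10^-3 mol
[Cu2+]_dilute = 2.996 × 10^-3 / 0.01949 = 0.1537 mol/L
[Cu2+]_original = 0.1537 × 100.0/24.75 = 0.6211 mol/L

0.6211 mol/L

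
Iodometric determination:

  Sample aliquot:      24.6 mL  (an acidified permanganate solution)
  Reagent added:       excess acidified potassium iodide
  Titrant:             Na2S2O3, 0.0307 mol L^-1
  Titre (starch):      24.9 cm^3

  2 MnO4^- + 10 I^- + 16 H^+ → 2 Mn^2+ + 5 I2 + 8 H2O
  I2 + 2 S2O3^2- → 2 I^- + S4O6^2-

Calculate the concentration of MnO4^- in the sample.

0.00621 mol/L

n(S2O3^2-) = 0.0249 × 0.0307 = 7.64 × 10^-4 mol
n(I2) = n(S2O3^2-)/2 = 3.82 × 10^-4 mol
From the 2:5 ratio, n(MnO4^-) in the aliquot = 2/5 × 3.82 × 10^-4 = 1.53 × 10^-4 mol
[MnO4^-] = 1.53 × 10^-4 / 0.0246 = 0.00621 mol/L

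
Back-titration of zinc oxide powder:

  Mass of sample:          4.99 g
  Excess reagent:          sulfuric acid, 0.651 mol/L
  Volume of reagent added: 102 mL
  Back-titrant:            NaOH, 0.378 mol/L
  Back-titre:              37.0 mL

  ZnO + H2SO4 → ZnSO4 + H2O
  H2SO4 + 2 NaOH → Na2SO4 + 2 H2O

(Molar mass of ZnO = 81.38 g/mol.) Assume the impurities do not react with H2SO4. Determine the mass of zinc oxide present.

n(H2SO4) added = 0.102 × 0.651 = 0.0664 mol
n(NaOH) used in back-titration = 0.0370 × 0.378 = 0.0140 mol
From the 1:2 ratio, n(H2SO4) left over = 1/2 × 0.0140 = 6.99 × 10^-3 mol
n(H2SO4) consumed by analyte = 0.0664 − 6.99 × 10^-3 = 0.0594 mol
n(ZnO) = 0.0594 mol (1:1 ratio)
mass of ZnO = 0.0594 × 81.38 = 4.83 g

4.83 g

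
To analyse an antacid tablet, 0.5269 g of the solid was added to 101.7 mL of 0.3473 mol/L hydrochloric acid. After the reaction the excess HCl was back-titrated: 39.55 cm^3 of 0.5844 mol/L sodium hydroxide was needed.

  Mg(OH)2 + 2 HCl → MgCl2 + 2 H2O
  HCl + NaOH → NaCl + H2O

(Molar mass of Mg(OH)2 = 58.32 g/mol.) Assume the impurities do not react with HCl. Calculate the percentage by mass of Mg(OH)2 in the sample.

n(HCl) added = 0.1017 × 0.3473 = 0.03532 mol
n(NaOH) used in back-titration = 0.03955 × 0.5844 = 0.02311 mol
n(HCl) left over = 0.02311 mol (1:1 ratio)
n(HCl) consumed by analyte = 0.03532 − 0.02311 = 0.01221 mol
From the 1:2 ratio, n(Mg(OH)2) = 1/2 × 0.01221 = 6.104 × 10^-3 mol
mass of Mg(OH)2 = 6.104 × 10^-3 × 58.32 = 0.3560 g
% Mg(OH)2 = 0.3560 / 0.5269 × 100 = 67.56 %

67.56 %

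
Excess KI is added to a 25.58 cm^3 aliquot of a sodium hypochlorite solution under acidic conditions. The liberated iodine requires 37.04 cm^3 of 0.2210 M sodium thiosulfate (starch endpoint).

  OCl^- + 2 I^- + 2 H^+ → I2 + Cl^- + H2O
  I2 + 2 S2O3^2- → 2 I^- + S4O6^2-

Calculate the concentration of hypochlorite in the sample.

0.1600 M

n(S2O3^2-) = 0.03704 × 0.2210 = 8.186 × 10^-3 mol
n(I2) = n(S2O3^2-)/2 = 4.093 × 10^-3 mol
n(OCl^-) in the aliquot = 4.093 × 10^-3 mol (1:1 ratio)
[OCl^-] = 4.093 × 10^-3 / 0.02558 = 0.1600 mol/L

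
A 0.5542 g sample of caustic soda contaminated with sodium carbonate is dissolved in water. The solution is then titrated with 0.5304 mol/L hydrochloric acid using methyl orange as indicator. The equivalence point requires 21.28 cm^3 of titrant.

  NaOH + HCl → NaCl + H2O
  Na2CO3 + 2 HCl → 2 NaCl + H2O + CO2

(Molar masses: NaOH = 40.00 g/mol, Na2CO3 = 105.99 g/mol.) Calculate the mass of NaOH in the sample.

0.1353 g

n(HCl) = 0.02128 × 0.5304 = 0.01129 mol
Let x = n(NaOH), y = n(Na2CO3).
Titrant: 1x + 2y = 0.01129;  mass: 40.00x + 105.99y = 0.5542
Solving, x = 3.382 × 10^-3 mol, y = 3.952 × 10^-3 mol
mass of NaOH = 3.382 × 10^-3 × 40.00 = 0.1353 g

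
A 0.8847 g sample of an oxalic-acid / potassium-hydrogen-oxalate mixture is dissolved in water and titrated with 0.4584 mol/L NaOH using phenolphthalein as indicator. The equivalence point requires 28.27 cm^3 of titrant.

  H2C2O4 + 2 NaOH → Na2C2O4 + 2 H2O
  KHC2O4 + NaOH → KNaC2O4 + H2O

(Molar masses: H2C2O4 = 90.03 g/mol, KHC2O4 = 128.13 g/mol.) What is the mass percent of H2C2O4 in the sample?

n(NaOH) = 0.02827 × 0.4584 = 0.01296 mol
Let x = n(H2C2O4), y = n(KHC2O4).
Titrant: 2x + 1y = 0.01296;  mass: 90.03x + 128.13y = 0.8847
Solving, x = 4.667 × 10^-3 mol, y = 3.626 × 10^-3 mol
mass of H2C2O4 = 4.667 × 10^-3 × 90.03 = 0.4201 g
% H2C2O4 = 0.4201 / 0.8847 × 100 = 47.49 %

47.49 %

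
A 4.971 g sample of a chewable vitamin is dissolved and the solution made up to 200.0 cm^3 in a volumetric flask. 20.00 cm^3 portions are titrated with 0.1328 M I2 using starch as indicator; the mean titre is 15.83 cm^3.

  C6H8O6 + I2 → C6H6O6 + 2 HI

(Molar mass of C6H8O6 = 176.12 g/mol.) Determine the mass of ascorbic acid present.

n(I2) per titration = 0.01583 × 0.1328 = 2.102 × 10^-3 mol
n(C6H8O6) in each aliquot = 2.102 × 10^-3 mol (1:1 ratio)
n(C6H8O6) in the whole flask = 2.102 × 10^-3 × 200.0/20.00 = 0.02102 mol
mass of C6H8O6 = 0.02102 × 176.12 = 3.702 g

3.702 g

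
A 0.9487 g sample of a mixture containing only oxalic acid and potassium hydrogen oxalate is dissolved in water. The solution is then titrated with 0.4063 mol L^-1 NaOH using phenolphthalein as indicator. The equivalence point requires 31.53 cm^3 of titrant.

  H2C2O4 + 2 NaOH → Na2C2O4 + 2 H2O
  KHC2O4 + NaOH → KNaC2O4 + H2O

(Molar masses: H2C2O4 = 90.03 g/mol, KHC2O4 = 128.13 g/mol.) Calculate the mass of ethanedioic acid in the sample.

n(NaOH) = 0.03153 × 0.4063 = 0.01281 mol
Let x = n(H2C2O4), y = n(KHC2O4).
Titrant: 2x + 1y = 0.01281;  mass: 90.03x + 128.13y = 0.9487
Solving, x = 4.167 × 10^-3 mol, y = 4.476 × 10^-3 mol
mass of H2C2O4 = 4.167 × 10^-3 × 90.03 = 0.3752 g

0.3752 g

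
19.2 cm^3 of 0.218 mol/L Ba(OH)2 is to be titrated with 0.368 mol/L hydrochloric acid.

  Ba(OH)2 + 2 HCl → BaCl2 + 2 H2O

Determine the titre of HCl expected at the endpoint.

n(Ba(OH)2) = 0.0192 L × 0.218 mol/L = 4.19 × 10^-3 mol
From the 2:1 stoichiometry, n(HCl) = 2/1 × 4.19 × 10^-3 = 8.37 × 10^-3 mol
V(HCl) = 8.37 × 10^-3 mol / 0.368 mol/L = 0.0227 L = 22.7 mL

22.7 mL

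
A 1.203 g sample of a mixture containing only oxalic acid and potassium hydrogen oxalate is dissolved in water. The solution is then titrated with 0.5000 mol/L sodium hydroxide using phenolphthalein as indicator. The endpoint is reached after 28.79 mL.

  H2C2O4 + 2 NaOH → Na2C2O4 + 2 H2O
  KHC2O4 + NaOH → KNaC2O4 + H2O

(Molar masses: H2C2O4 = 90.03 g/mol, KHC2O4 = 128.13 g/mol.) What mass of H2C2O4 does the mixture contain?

n(NaOH) = 0.02879 × 0.5000 = 0.01439 mol
Let x = n(H2C2O4), y = n(KHC2O4).
Titrant: 2x + 1y = 0.01439;  mass: 90.03x + 128.13y = 1.203
Solving, x = 3.859 × 10^-3 mol, y = 6.678 × 10^-3 mol
mass of H2C2O4 = 3.859 × 10^-3 × 90.03 = 0.3474 g

0.3474 g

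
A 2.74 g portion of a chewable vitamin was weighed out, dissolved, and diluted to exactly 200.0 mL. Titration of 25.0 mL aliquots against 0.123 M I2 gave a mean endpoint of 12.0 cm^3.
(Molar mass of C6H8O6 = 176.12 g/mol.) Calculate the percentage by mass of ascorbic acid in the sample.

C6H8O6 + I2 → C6H6O6 + 2 HI
n(I2) per titration = 0.0120 × 0.123 = 1.48 × 10^-3 mol
n(C6H8O6) in each aliquot = 1.48 × 10^-3 mol (1:1 ratio)
n(C6H8O6) in the whole flask = 1.48 × 10^-3 × 200.0/25.0 = 0.0118 mol
mass of C6H8O6 = 0.0118 × 176.12 = 2.08 g
% C6H8O6 = 2.08 / 2.74 × 100 = 75.9 %

75.9 %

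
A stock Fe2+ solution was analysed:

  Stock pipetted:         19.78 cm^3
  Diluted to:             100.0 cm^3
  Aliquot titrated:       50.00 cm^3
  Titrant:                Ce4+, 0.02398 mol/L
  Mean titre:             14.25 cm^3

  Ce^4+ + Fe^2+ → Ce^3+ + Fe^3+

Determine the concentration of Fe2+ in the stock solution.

n(Ce4+) = 0.01425 × 0.02398 = 3.417 × 10^-4 mol
n(Fe2+) in the aliquot = 3.417 × 10^-4 mol (1:1 ratio)
[Fe2+]_dilute = 3.417 × 10^-4 / 0.05000 = 0.006834 mol/L
Dilution factor = 100.0 / 19.78 = 5.056
[Fe2+]_stock = 0.006834 × 5.056 = 0.03455 mol/L

0.03455 mol/L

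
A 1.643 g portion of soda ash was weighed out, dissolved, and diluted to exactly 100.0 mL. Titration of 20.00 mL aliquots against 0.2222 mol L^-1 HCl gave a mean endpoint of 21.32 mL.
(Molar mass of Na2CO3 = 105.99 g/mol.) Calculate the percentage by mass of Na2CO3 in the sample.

76.40 %

Na2CO3 + 2 HCl → 2 NaCl + H2O + CO2
n(HCl) per titration = 0.02132 × 0.2222 = 4.737 × 10^-3 mol
From the 1:2 ratio, n(Na2CO3) in each aliquot = 1/2 × 4.737 × 10^-3 = 2.369 × 10^-3 mol
n(Na2CO3) in the whole flask = 2.369 × 10^-3 × 100.0/20.00 = 0.01184 mol
mass of Na2CO3 = 0.01184 × 105.99 = 1.255 g
% Na2CO3 = 1.255 / 1.643 × 100 = 76.40 %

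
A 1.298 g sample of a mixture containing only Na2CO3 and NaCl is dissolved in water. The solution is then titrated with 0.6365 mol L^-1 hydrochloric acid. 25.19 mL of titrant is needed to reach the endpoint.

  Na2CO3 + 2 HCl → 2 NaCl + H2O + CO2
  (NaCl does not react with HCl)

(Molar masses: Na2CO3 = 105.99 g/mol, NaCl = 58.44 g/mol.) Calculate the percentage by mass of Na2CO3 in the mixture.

n(HCl) = 0.02519 × 0.6365 = 0.01603 mol
Let x = n(Na2CO3), y = n(NaCl).
Titrant: 2x = 0.01603;  mass: 105.99x + 58.44y = 1.298
Solving, x = 8.017 × 10^-3 mol, y = 7.671 × 10^-3 mol
mass of Na2CO3 = 8.017 × 10^-3 × 105.99 = 0.8497 g
% Na2CO3 = 0.8497 / 1.298 × 100 = 65.46 %

65.46 %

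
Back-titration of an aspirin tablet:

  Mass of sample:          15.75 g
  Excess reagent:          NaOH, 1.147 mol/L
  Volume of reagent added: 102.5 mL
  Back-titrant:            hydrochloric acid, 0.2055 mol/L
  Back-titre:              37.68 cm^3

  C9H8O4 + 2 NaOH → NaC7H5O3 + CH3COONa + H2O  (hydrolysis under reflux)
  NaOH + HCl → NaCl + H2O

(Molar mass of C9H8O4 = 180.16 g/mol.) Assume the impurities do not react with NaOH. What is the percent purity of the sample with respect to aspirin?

62.81 %

n(NaOH) added = 0.1025 × 1.147 = 0.1176 mol
n(HCl) used in back-titration = 0.03768 × 0.2055 = 7.743 × 10^-3 mol
n(NaOH) left over = 7.743 × 10^-3 mol (1:1 ratio)
n(NaOH) consumed by analyte = 0.1176 − 7.743 × 10^-3 = 0.1098 mol
From the 1:2 ratio, n(C9H8O4) = 1/2 × 0.1098 = 0.05491 mol
mass of C9H8O4 = 0.05491 × 180.16 = 9.893 g
% C9H8O4 = 9.893 / 15.75 × 100 = 62.81 %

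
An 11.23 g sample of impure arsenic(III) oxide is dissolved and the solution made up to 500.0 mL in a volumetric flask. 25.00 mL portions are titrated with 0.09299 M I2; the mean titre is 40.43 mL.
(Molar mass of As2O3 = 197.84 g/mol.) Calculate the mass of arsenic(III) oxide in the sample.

7.438 g

As2O3 + 2 I2 + 2 H2O → As2O5 + 4 HI
n(I2) per titration = 0.04043 × 0.09299 = 3.760 × 10^-3 mol
From the 1:2 ratio, n(As2O3) in each aliquot = 1/2 × 3.760 × 10^-3 = 1.880 × 10^-3 mol
n(As2O3) in the whole flask = 1.880 × 10^-3 × 500.0/25.00 = 0.03760 mol
mass of As2O3 = 0.03760 × 197.84 = 7.438 g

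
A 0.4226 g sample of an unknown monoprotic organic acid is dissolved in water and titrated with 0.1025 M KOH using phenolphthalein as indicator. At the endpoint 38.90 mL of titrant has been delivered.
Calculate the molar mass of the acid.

106.0 g/mol

n(KOH) = 0.03890 L × 0.1025 mol/L = 3.987 × 10^-3 mol
n(HA) = 3.987 × 10^-3 mol (1:1 ratio)
M = m / n = 0.4226 g / 3.987 × 10^-3 mol = 106.0 g/mol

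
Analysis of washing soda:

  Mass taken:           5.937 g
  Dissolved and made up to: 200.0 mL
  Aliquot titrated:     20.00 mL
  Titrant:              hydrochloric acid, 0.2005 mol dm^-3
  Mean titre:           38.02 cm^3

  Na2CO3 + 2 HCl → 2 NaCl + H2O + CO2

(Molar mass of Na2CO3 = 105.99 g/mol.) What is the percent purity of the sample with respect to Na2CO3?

n(HCl) per titration = 0.03802 × 0.2005 = 7.623 × 10^-3 mol
From the 1:2 ratio, n(Na2CO3) in each aliquot = 1/2 × 7.623 × 10^-3 = 3.812 × 10^-3 mol
n(Na2CO3) in the whole flask = 3.812 × 10^-3 × 200.0/20.00 = 0.03812 mol
mass of Na2CO3 = 0.03812 × 105.99 = 4.040 g
% Na2CO3 = 4.040 / 5.937 × 100 = 68.04 %

68.04 %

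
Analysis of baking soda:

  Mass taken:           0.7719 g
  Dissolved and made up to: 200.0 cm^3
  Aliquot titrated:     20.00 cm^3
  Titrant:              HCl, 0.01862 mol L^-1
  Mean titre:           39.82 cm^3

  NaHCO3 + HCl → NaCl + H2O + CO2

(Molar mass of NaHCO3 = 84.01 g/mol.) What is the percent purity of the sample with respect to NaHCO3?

80.70 %

n(HCl) per titration = 0.03982 × 0.01862 = 7.414 × 10^-4 mol
n(NaHCO3) in each aliquot = 7.414 × 10^-4 mol (1:1 ratio)
n(NaHCO3) in the whole flask = 7.414 × 10^-4 × 200.0/20.00 = 7.414 × 10^-3 mol
mass of NaHCO3 = 7.414 × 10^-3 × 84.01 = 0.6229 g
% NaHCO3 = 0.6229 / 0.7719 × 100 = 80.70 %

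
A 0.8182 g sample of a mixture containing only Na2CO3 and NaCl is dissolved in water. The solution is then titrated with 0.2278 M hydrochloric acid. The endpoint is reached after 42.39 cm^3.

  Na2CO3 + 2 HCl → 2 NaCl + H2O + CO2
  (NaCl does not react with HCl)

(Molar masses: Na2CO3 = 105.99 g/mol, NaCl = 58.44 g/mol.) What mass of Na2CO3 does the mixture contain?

0.5117 g

n(HCl) = 0.04239 × 0.2278 = 9.656 × 10^-3 mol
Let x = n(Na2CO3), y = n(NaCl).
Titrant: 2x = 9.656 × 10^-3;  mass: 105.99x + 58.44y = 0.8182
Solving, x = 4.828 × 10^-3 mol, y = 5.244 × 10^-3 mol
mass of Na2CO3 = 4.828 × 10^-3 × 105.99 = 0.5117 g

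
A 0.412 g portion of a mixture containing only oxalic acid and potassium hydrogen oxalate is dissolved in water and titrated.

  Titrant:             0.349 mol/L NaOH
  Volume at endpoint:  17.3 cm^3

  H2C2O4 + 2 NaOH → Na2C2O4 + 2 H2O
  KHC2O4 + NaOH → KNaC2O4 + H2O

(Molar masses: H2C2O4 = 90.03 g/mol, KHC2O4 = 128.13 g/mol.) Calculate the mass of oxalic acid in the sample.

0.196 g

n(NaOH) = 0.0173 × 0.349 = 6.04 × 10^-3 mol
Let x = n(H2C2O4), y = n(KHC2O4).
Titrant: 2x + 1y = 6.04 × 10^-3;  mass: 90.03x + 128.13y = 0.412
Solving, x = 2.18 × 10^-3 mol, y = 1.69 × 10^-3 mol
mass of H2C2O4 = 2.18 × 10^-3 × 90.03 = 0.196 g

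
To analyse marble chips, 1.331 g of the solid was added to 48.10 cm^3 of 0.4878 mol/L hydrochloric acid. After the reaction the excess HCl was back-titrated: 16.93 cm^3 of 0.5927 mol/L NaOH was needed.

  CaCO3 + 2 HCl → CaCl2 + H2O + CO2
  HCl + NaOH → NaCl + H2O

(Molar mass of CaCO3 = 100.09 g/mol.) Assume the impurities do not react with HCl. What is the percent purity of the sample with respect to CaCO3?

50.49 %

n(HCl) added = 0.04810 × 0.4878 = 0.02346 mol
n(NaOH) used in back-titration = 0.01693 × 0.5927 = 0.01003 mol
n(HCl) left over = 0.01003 mol (1:1 ratio)
n(HCl) consumed by analyte = 0.02346 − 0.01003 = 0.01343 mol
From the 1:2 ratio, n(CaCO3) = 1/2 × 0.01343 = 6.714 × 10^-3 mol
mass of CaCO3 = 6.714 × 10^-3 × 100.09 = 0.6720 g
% CaCO3 = 0.6720 / 1.331 × 100 = 50.49 %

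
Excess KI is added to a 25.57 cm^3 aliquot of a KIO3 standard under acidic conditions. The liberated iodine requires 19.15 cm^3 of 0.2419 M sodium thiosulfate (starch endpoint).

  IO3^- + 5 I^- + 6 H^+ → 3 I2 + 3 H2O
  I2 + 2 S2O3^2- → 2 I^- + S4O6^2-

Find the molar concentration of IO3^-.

n(S2O3^2-) = 0.01915 × 0.2419 = 4.632 × 10^-3 mol
n(I2) = n(S2O3^2-)/2 = 2.316 × 10^-3 mol
From the 1:3 ratio, n(IO3^-) in the aliquot = 1/3 × 2.316 × 10^-3 = 7.721 × 10^-4 mol
[IO3^-] = 7.721 × 10^-4 / 0.02557 = 0.03019 mol/L

0.03019 M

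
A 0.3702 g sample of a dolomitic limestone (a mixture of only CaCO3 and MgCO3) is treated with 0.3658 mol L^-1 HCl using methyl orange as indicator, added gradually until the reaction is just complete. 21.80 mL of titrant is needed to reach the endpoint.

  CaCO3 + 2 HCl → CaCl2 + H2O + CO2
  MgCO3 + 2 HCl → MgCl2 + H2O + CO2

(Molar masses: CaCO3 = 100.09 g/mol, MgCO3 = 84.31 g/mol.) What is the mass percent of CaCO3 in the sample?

58.32 %

n(HCl) = 0.02180 × 0.3658 = 7.974 × 10^-3 mol
Let x = n(CaCO3), y = n(MgCO3).
Titrant: 2x + 2y = 7.974 × 10^-3;  mass: 100.09x + 84.31y = 0.3702
Solving, x = 2.157 × 10^-3 mol, y = 1.830 × 10^-3 mol
mass of CaCO3 = 2.157 × 10^-3 × 100.09 = 0.2159 g
% CaCO3 = 0.2159 / 0.3702 × 100 = 58.32 %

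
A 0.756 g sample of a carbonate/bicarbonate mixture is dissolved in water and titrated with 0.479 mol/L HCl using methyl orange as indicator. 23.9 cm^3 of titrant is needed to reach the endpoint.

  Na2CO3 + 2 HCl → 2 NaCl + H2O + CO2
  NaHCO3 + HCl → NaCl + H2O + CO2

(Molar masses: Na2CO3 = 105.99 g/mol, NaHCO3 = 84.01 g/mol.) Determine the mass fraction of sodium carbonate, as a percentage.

n(HCl) = 0.0239 × 0.479 = 0.0114 mol
Let x = n(Na2CO3), y = n(NaHCO3).
Titrant: 2x + 1y = 0.0114;  mass: 105.99x + 84.01y = 0.756
Solving, x = 3.32 × 10^-3 mol, y = 4.81 × 10^-3 mol
mass of Na2CO3 = 3.32 × 10^-3 × 105.99 = 0.352 g
% Na2CO3 = 0.352 / 0.756 × 100 = 46.5 %

46.5 %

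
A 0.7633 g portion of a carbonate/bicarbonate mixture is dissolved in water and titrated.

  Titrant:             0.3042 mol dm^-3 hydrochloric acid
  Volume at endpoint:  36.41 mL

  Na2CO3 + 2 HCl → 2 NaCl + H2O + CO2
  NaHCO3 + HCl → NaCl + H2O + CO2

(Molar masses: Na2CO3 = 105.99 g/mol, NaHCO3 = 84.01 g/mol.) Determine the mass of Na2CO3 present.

0.2857 g

n(HCl) = 0.03641 × 0.3042 = 0.01108 mol
Let x = n(Na2CO3), y = n(NaHCO3).
Titrant: 2x + 1y = 0.01108;  mass: 105.99x + 84.01y = 0.7633
Solving, x = 2.695 × 10^-3 mol, y = 5.685 × 10^-3 mol
mass of Na2CO3 = 2.695 × 10^-3 × 105.99 = 0.2857 g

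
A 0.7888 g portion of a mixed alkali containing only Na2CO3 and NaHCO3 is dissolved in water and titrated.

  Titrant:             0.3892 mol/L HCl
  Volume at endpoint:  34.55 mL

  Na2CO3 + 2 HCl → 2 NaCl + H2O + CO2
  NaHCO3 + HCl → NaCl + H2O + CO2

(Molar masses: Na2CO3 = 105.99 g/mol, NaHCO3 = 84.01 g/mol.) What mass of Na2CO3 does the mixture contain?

n(HCl) = 0.03455 × 0.3892 = 0.01345 mol
Let x = n(Na2CO3), y = n(NaHCO3).
Titrant: 2x + 1y = 0.01345;  mass: 105.99x + 84.01y = 0.7888
Solving, x = 5.495 × 10^-3 mol, y = 2.456 × 10^-3 mol
mass of Na2CO3 = 5.495 × 10^-3 × 105.99 = 0.5824 g

0.5824 g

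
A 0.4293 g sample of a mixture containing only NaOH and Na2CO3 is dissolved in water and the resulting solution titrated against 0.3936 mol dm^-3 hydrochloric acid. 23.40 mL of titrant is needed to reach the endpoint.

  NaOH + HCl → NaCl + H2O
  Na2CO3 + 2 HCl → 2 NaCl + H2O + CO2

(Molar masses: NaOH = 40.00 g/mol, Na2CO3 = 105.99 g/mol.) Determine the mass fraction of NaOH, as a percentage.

42.16 %

n(HCl) = 0.02340 × 0.3936 = 9.210 × 10^-3 mol
Let x = n(NaOH), y = n(Na2CO3).
Titrant: 1x + 2y = 9.210 × 10^-3;  mass: 40.00x + 105.99y = 0.4293
Solving, x = 4.525 × 10^-3 mol, y = 2.343 × 10^-3 mol
mass of NaOH = 4.525 × 10^-3 × 40.00 = 0.1810 g
% NaOH = 0.1810 / 0.4293 × 100 = 42.16 %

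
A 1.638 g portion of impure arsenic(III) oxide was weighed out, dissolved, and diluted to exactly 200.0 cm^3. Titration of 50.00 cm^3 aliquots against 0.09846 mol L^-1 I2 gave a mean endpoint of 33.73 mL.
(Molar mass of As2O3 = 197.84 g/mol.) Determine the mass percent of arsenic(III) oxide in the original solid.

As2O3 + 2 I2 + 2 H2O → As2O5 + 4 HI
n(I2) per titration = 0.03373 × 0.09846 = 3.321 × 10^-3 mol
From the 1:2 ratio, n(As2O3) in each aliquot = 1/2 × 3.321 × 10^-3 = 1.661 × 10^-3 mol
n(As2O3) in the whole flask = 1.661 × 10^-3 × 200.0/50.00 = 6.642 × 10^-3 mol
mass of As2O3 = 6.642 × 10^-3 × 197.84 = 1.314 g
% As2O3 = 1.314 / 1.638 × 100 = 80.22 %

80.22 %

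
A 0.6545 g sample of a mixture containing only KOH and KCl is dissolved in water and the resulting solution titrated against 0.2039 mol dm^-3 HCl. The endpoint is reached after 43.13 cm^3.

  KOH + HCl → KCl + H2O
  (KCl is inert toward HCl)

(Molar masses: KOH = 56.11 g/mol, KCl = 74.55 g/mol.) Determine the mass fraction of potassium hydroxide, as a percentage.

n(HCl) = 0.04313 × 0.2039 = 8.794 × 10^-3 mol
Let x = n(KOH), y = n(KCl).
Titrant: 1x = 8.794 × 10^-3;  mass: 56.11x + 74.55y = 0.6545
Solving, x = 8.794 × 10^-3 mol, y = 2.160 × 10^-3 mol
mass of KOH = 8.794 × 10^-3 × 56.11 = 0.4934 g
% KOH = 0.4934 / 0.6545 × 100 = 75.39 %

75.39 %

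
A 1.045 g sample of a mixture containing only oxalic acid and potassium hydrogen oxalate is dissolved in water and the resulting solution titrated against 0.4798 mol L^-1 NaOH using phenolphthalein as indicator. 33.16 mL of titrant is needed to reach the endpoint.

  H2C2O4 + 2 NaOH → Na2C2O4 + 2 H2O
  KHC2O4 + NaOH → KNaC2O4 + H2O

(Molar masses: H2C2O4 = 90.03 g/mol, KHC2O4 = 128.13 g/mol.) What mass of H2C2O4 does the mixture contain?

0.5381 g

n(NaOH) = 0.03316 × 0.4798 = 0.01591 mol
Let x = n(H2C2O4), y = n(KHC2O4).
Titrant: 2x + 1y = 0.01591;  mass: 90.03x + 128.13y = 1.045
Solving, x = 5.977 × 10^-3 mol, y = 3.956 × 10^-3 mol
mass of H2C2O4 = 5.977 × 10^-3 × 90.03 = 0.5381 g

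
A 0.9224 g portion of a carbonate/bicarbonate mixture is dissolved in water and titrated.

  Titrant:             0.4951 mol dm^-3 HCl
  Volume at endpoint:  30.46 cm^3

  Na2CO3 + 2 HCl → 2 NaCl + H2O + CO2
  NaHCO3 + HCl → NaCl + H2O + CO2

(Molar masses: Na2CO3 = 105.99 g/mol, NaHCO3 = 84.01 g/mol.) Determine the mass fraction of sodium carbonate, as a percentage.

63.82 %

n(HCl) = 0.03046 × 0.4951 = 0.01508 mol
Let x = n(Na2CO3), y = n(NaHCO3).
Titrant: 2x + 1y = 0.01508;  mass: 105.99x + 84.01y = 0.9224
Solving, x = 5.554 × 10^-3 mol, y = 3.972 × 10^-3 mol
mass of Na2CO3 = 5.554 × 10^-3 × 105.99 = 0.5887 g
% Na2CO3 = 0.5887 / 0.9224 × 100 = 63.82 %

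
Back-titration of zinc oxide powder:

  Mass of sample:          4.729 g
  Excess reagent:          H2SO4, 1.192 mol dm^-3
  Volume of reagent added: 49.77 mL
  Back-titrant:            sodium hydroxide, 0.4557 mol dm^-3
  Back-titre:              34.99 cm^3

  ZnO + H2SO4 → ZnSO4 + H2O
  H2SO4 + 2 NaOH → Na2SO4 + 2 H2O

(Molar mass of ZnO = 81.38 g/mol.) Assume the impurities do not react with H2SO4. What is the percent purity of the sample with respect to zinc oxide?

n(H2SO4) added = 0.04977 × 1.192 = 0.05933 mol
n(NaOH) used in back-titration = 0.03499 × 0.4557 = 0.01594 mol
From the 1:2 ratio, n(H2SO4) left over = 1/2 × 0.01594 = 7.972 × 10^-3 mol
n(H2SO4) consumed by analyte = 0.05933 − 7.972 × 10^-3 = 0.05135 mol
n(ZnO) = 0.05135 mol (1:1 ratio)
mass of ZnO = 0.05135 × 81.38 = 4.179 g
% ZnO = 4.179 / 4.729 × 100 = 88.37 %

88.37 %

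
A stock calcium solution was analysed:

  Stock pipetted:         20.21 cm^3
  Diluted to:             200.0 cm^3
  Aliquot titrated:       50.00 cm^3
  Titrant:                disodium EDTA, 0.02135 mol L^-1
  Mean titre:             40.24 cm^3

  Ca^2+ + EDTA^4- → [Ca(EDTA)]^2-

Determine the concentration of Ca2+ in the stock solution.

n(EDTA) = 0.04024 × 0.02135 = 8.591 × 10^-4 mol
n(Ca2+) in the aliquot = 8.591 × 10^-4 mol (1:1 ratio)
[Ca2+]_dilute = 8.591 × 10^-4 / 0.05000 = 0.01718 mol/L
Dilution factor = 200.0 / 20.21 = 9.896
[Ca2+]_stock = 0.01718 × 9.896 = 0.1700 mol/L

0.1700 mol/L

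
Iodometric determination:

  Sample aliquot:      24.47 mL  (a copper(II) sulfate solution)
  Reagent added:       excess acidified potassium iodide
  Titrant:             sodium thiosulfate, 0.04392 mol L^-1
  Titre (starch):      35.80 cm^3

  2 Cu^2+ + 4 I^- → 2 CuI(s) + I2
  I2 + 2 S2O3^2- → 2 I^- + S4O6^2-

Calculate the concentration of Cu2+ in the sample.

n(S2O3^2-) = 0.03580 × 0.04392 = 1.572 × 10^-3 mol
n(I2) = n(S2O3^2-)/2 = 7.862 × 10^-4 mol
From the 2:1 ratio, n(Cu2+) in the aliquot = 2/1 × 7.862 × 10^-4 = 1.572 × 10^-3 mol
[Cu2+] = 1.572 × 10^-3 / 0.02447 = 0.06426 mol/L

0.06426 mol/L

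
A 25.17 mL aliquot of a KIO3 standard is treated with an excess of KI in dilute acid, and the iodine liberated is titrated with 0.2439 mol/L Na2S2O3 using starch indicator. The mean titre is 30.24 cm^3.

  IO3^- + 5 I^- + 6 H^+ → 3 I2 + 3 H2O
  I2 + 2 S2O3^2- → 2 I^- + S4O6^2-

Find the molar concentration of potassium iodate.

n(S2O3^2-) = 0.03024 × 0.2439 = 7.376 × 10^-3 mol
n(I2) = n(S2O3^2-)/2 = 3.688 × 10^-3 mol
From the 1:3 ratio, n(IO3^-) in the aliquot = 1/3 × 3.688 × 10^-3 = 1.229 × 10^-3 mol
[IO3^-] = 1.229 × 10^-3 / 0.02517 = 0.04884 mol/L

0.04884 mol/L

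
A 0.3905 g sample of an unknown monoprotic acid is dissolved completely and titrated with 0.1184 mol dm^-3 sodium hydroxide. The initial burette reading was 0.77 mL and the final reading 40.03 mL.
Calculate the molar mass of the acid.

84.01 g/mol

n(NaOH) = 0.03926 L × 0.1184 mol/L = 4.648 × 10^-3 mol
n(HA) = 4.648 × 10^-3 mol (1:1 ratio)
M = m / n = 0.3905 g / 4.648 × 10^-3 mol = 84.01 g/mol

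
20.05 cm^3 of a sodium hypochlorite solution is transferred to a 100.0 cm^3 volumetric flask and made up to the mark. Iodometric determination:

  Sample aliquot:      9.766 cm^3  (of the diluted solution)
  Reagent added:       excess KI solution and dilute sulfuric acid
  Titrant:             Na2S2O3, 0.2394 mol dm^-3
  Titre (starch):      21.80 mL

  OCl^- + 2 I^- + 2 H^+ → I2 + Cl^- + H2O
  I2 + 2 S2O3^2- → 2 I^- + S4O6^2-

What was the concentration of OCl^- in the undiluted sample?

n(S2O3^2-) = 0.02180 × 0.2394 = 5.219 × 10^-3 mol
n(I2) = n(S2O3^2-)/2 = 2.609 × 10^-3 mol
n(OCl^-) in the aliquot = 2.609 × 10^-3 mol (1:1 ratio)
[OCl^-]_dilute = 2.609 × 10^-3 / 0.009766 = 0.2672 mol/L
[OCl^-]_original = 0.2672 × 100.0/20.05 = 1.333 mol/L

1.333 mol/L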